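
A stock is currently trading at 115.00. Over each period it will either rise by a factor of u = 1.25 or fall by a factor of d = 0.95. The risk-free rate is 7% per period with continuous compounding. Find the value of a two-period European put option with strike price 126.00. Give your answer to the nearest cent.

Risk-neutral probability p = (e^0.07 − 0.95)/(1.25 − 0.95) = 0.1225/0.3000 = 0.4084
Terminal stock prices: S_uu = 179.7, S_ud = 136.6, S_dd = 103.8
Terminal payoffs (K − S): max(-53.69, 0) = 0, max(-10.56, 0) = 0, max(22.21, 0) = 22.21
Node u (S = 143.8): V_u = e^(−0.07)·[0.4084·0.0000 + 0.5916·0.0000] = 0.0000
Node d (S = 109.2): V_d = e^(−0.07)·[0.4084·0.0000 + 0.5916·22.2125] = 12.2533
Node 0 (S = 115): V_0 = e^(−0.07)·[0.4084·0.0000 + 0.5916·12.2533] = 6.7594

6.76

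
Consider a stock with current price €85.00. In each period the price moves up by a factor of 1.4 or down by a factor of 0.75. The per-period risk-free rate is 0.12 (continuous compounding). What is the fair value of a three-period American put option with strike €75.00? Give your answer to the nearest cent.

€4.91

Risk-neutral probability p = (e^0.12 − 0.75)/(1.4 − 0.75) = 0.3775/0.6500 = 0.5808
Terminal stock prices: S_uuu = 233.2, S_uud = 124.9, S_udd = 66.94, S_ddd = 35.86
Terminal payoffs (K − S): max(-158.2, 0) = 0, max(-49.95, 0) = 0, max(8.063, 0) = 8.063, max(39.14, 0) = 39.14
Node uu (S = 166.6): continuation = e^(−0.12)·[0.5808·0.0000 + 0.4192·0.0000] = 0.0000; exercise value = 0.0000 ≤ continuation, so V_uu = 0.0000
Node ud (S = 89.25): continuation = e^(−0.12)·[0.5808·0.0000 + 0.4192·8.0625] = 2.9979; exercise value = 0.0000 ≤ continuation, so V_ud = 2.9979
Node dd (S = 47.81): continuation = e^(−0.12)·[0.5808·8.0625 + 0.4192·39.1406] = 18.7065; exercise value = 27.1875 > continuation, so V_dd = 27.1875 (exercise)
Node u (S = 119): continuation = e^(−0.12)·[0.5808·0.0000 + 0.4192·2.9979] = 1.1147; exercise value = 0.0000 ≤ continuation, so V_u = 1.1147
Node d (S = 63.75): continuation = e^(−0.12)·[0.5808·2.9979 + 0.4192·27.1875] = 11.6533; exercise value = 11.2500 ≤ continuation, so V_d = 11.6533
Node 0 (S = 85): continuation = e^(−0.12)·[0.5808·1.1147 + 0.4192·11.6533] = 4.9072; exercise value = 0.0000 ≤ continuation, so V_0 = 4.9072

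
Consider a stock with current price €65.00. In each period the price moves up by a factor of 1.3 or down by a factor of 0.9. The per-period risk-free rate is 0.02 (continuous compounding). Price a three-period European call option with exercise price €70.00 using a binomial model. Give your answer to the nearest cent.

€7.01

Risk-neutral probability p = (e^0.02 − 0.9)/(1.3 − 0.9) = 0.1202/0.4000 = 0.3005
Terminal stock prices: S_uuu = 142.8, S_uud = 98.87, S_udd = 68.45, S_ddd = 47.39
Terminal payoffs (S − K): max(72.81, 0) = 72.81, max(28.87, 0) = 28.87, max(-1.555, 0) = 0, max(-22.61, 0) = 0
Node uu (S = 109.9): V_uu = e^(−0.02)·[0.3005·72.8050 + 0.6995·28.8650] = 41.2361
Node ud (S = 76.05): V_ud = e^(−0.02)·[0.3005·28.8650 + 0.6995·0.0000] = 8.5023
Node dd (S = 52.65): V_dd = e^(−0.02)·[0.3005·0.0000 + 0.6995·0.0000] = 0.0000
Node u (S = 84.5): V_u = e^(−0.02)·[0.3005·41.2361 + 0.6995·8.5023] = 17.9758
Node d (S = 58.5): V_d = e^(−0.02)·[0.3005·8.5023 + 0.6995·0.0000] = 2.5044
Node 0 (S = 65): V_0 = e^(−0.02)·[0.3005·17.9758 + 0.6995·2.5044] = 7.0119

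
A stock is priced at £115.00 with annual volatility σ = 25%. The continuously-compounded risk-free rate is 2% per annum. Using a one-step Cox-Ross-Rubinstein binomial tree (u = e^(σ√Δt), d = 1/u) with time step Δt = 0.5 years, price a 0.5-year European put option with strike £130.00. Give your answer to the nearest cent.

CRR parameters: u = e^(σ√Δt) = e^(0.25·√0.5) = 1.1934, d = 1/u = 0.8380
Per-period rate: rΔt = 0.02·0.5 = 0.01, so R = e^0.01 = 1.0101
Risk-neutral probability p = (e^0.01 − 0.8380)/(1.1934 − 0.8380) = 0.1721/0.3554 = 0.4842
Terminal stock prices: S_u = 137.2, S_d = 96.37
Terminal payoffs (K − S): max(-7.237, 0) = 0, max(33.63, 0) = 33.63
Node 0 (S = 115): V_0 = e^(−0.01)·[0.4842·0.0000 + 0.5158·33.6338] = 17.1757

£17.18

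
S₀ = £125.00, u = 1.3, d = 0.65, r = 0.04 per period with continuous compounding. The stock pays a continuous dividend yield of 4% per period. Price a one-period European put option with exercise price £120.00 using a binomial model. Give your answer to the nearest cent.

£17.18

Per-period risk-free factor R = e^0.04 = 1.0408; dividend-adjusted growth = e^(0.04−0.04) = 1.0000.
Risk-neutral probability p = (1.0000 − 0.65)/(1.3 − 0.65) = 0.3500/0.6500 = 0.5385
Terminal stock prices: S_u = 162.5, S_d = 81.25
Terminal payoffs (K − S): max(-42.5, 0) = 0, max(38.75, 0) = 38.75
Node 0 (S = 125): V_0 = e^(−0.04)·[0.5385·0.0000 + 0.4615·38.7500] = 17.1833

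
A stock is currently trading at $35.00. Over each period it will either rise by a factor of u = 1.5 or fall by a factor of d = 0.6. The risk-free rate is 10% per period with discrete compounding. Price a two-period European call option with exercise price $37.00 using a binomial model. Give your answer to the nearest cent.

Risk-neutral probability p = (1 + 0.1 − 0.6)/(1.5 − 0.6) = 0.5000/0.9000 = 0.5556
Terminal stock prices: S_uu = 78.75, S_ud = 31.5, S_dd = 12.6
Terminal payoffs (S − K): max(41.75, 0) = 41.75, max(-5.5, 0) = 0, max(-24.4, 0) = 0
Node u (S = 52.5): V_u = 1/1.1·[0.5556·41.7500 + 0.4444·0.0000] = 21.0859
Node d (S = 21): V_d = 1/1.1·[0.5556·0.0000 + 0.4444·0.0000] = 0.0000
Node 0 (S = 35): V_0 = 1/1.1·[0.5556·21.0859 + 0.4444·0.0000] = 10.6494

$10.65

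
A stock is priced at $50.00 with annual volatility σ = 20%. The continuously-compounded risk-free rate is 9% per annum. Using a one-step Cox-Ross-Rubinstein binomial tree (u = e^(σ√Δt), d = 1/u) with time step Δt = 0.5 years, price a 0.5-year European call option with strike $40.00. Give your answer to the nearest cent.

CRR parameters: u = e^(σ√Δt) = e^(0.2·√0.5) = 1.1519, d = 1/u = 0.8681
Per-period rate: rΔt = 0.09·0.5 = 0.045, so R = e^0.045 = 1.0460
Risk-neutral probability p = (e^0.045 − 0.8681)/(1.1519 − 0.8681) = 0.1779/0.2838 = 0.6269
Terminal stock prices: S_u = 57.6, S_d = 43.41
Terminal payoffs (S − K): max(17.6, 0) = 17.6, max(3.406, 0) = 3.406
Node 0 (S = 50): V_0 = e^(−0.045)·[0.6269·17.5955 + 0.3731·3.4062] = 11.7601

$11.76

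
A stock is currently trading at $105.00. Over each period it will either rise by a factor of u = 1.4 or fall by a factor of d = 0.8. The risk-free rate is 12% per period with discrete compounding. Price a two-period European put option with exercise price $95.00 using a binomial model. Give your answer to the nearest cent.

Risk-neutral probability p = (1 + 0.12 − 0.8)/(1.4 − 0.8) = 0.3200/0.6000 = 0.5333
Terminal stock prices: S_uu = 205.8, S_ud = 117.6, S_dd = 67.2
Terminal payoffs (K − S): max(-110.8, 0) = 0, max(-22.6, 0) = 0, max(27.8, 0) = 27.8
Node u (S = 147): V_u = 1/1.12·[0.5333·0.0000 + 0.4667·0.0000] = 0.0000
Node d (S = 84): V_d = 1/1.12·[0.5333·0.0000 + 0.4667·27.8000] = 11.5833
Node 0 (S = 105): V_0 = 1/1.12·[0.5333·0.0000 + 0.4667·11.5833] = 4.8264

$4.83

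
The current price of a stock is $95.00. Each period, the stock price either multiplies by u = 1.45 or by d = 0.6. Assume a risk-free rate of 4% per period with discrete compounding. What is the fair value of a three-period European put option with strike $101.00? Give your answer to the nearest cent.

Risk-neutral probability p = (1 + 0.04 − 0.6)/(1.45 − 0.6) = 0.4400/0.8500 = 0.5176
Terminal stock prices: S_uuu = 289.6, S_uud = 119.8, S_udd = 49.59, S_ddd = 20.52
Terminal payoffs (K − S): max(-188.6, 0) = 0, max(-18.84, 0) = 0, max(51.41, 0) = 51.41, max(80.48, 0) = 80.48
Node uu (S = 199.7): V_uu = 1/1.04·[0.5176·0.0000 + 0.4824·0.0000] = 0.0000
Node ud (S = 82.65): V_ud = 1/1.04·[0.5176·0.0000 + 0.4824·51.4100] = 23.8440
Node dd (S = 34.2): V_dd = 1/1.04·[0.5176·51.4100 + 0.4824·80.4800] = 62.9154
Node u (S = 137.8): V_u = 1/1.04·[0.5176·0.0000 + 0.4824·23.8440] = 11.0589
Node d (S = 57): V_d = 1/1.04·[0.5176·23.8440 + 0.4824·62.9154] = 41.0483
Node 0 (S = 95): V_0 = 1/1.04·[0.5176·11.0589 + 0.4824·41.0483] = 24.5426

$24.54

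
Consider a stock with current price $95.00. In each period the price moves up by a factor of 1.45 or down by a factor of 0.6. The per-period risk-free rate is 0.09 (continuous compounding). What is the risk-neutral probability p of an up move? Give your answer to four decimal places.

p = 0.5814

Risk-neutral probability p = (e^0.09 − 0.6)/(1.45 − 0.6) = 0.4942/0.8500 = 0.5814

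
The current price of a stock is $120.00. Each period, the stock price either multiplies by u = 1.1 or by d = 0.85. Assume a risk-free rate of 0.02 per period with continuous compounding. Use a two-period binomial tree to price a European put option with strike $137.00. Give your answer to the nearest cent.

$15.28

Risk-neutral probability p = (e^0.02 − 0.85)/(1.1 − 0.85) = 0.1702/0.2500 = 0.6808
Terminal stock prices: S_uu = 145.2, S_ud = 112.2, S_dd = 86.7
Terminal payoffs (K − S): max(-8.2, 0) = 0, max(24.8, 0) = 24.8, max(50.3, 0) = 50.3
Node u (S = 132): V_u = e^(−0.02)·[0.6808·0.0000 + 0.3192·24.8000] = 7.7593
Node d (S = 102): V_d = e^(−0.02)·[0.6808·24.8000 + 0.3192·50.3000] = 32.2872
Node 0 (S = 120): V_0 = e^(−0.02)·[0.6808·7.7593 + 0.3192·32.2872] = 15.2798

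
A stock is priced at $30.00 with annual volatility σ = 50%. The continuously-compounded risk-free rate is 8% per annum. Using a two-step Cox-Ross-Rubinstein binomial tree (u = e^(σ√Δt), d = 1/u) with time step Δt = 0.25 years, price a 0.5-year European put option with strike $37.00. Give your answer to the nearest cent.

CRR parameters: u = e^(σ√Δt) = e^(0.5·√0.25) = 1.2840, d = 1/u = 0.7788
Per-period rate: rΔt = 0.08·0.25 = 0.02, so R = e^0.02 = 1.0202
Risk-neutral probability p = (e^0.02 − 0.7788)/(1.2840 − 0.7788) = 0.2414/0.5052 = 0.4778
Terminal stock prices: S_uu = 49.46, S_ud = 30, S_dd = 18.2
Terminal payoffs (K − S): max(-12.46, 0) = 0, max(7, 0) = 7, max(18.8, 0) = 18.8
Node u (S = 38.52): V_u = e^(−0.02)·[0.4778·0.0000 + 0.5222·7.0000] = 3.5830
Node d (S = 23.36): V_d = e^(−0.02)·[0.4778·7.0000 + 0.5222·18.8041] = 12.9033
Node 0 (S = 30): V_0 = e^(−0.02)·[0.4778·3.5830 + 0.5222·12.9033] = 8.2827

$8.28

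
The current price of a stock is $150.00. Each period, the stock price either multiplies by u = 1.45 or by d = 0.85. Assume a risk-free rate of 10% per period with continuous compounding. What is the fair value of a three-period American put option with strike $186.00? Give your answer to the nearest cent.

Risk-neutral probability p = (e^0.1 − 0.85)/(1.45 − 0.85) = 0.2552/0.6000 = 0.4253
Terminal stock prices: S_uuu = 457.3, S_uud = 268.1, S_udd = 157.1, S_ddd = 92.12
Terminal payoffs (K − S): max(-271.3, 0) = 0, max(-82.07, 0) = 0, max(28.86, 0) = 28.86, max(93.88, 0) = 93.88
Node uu (S = 315.4): continuation = e^(−0.1)·[0.4253·0.0000 + 0.5747·0.0000] = 0.0000; exercise value = 0.0000 ≤ continuation, so V_uu = 0.0000
Node ud (S = 184.9): continuation = e^(−0.1)·[0.4253·0.0000 + 0.5747·28.8563] = 15.0059; exercise value = 1.1250 ≤ continuation, so V_ud = 15.0059
Node dd (S = 108.4): continuation = e^(−0.1)·[0.4253·28.8563 + 0.5747·93.8813] = 59.9248; exercise value = 77.6250 > continuation, so V_dd = 77.6250 (exercise)
Node u (S = 217.5): continuation = e^(−0.1)·[0.4253·0.0000 + 0.5747·15.0059] = 7.8034; exercise value = 0.0000 ≤ continuation, so V_u = 7.8034
Node d (S = 127.5): continuation = e^(−0.1)·[0.4253·15.0059 + 0.5747·77.6250] = 46.1413; exercise value = 58.5000 > continuation, so V_d = 58.5000 (exercise)
Node 0 (S = 150): continuation = e^(−0.1)·[0.4253·7.8034 + 0.5747·58.5000] = 33.4243; exercise value = 36.0000 > continuation, so V_0 = 36.0000 (exercise)

$36.00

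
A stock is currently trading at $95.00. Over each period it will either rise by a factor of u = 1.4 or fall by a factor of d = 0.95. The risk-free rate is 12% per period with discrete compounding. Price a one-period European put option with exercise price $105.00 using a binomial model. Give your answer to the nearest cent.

$8.19

Risk-neutral probability p = (1 + 0.12 − 0.95)/(1.4 − 0.95) = 0.1700/0.4500 = 0.3778
Terminal stock prices: S_u = 133, S_d = 90.25
Terminal payoffs (K − S): max(-28, 0) = 0, max(14.75, 0) = 14.75
Node 0 (S = 95): V_0 = 1/1.12·[0.3778·0.0000 + 0.6222·14.7500] = 8.1944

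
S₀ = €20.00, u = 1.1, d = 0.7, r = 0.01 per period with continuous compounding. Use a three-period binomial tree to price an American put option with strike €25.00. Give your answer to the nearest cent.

Risk-neutral probability p = (e^0.01 − 0.7)/(1.1 − 0.7) = 0.3101/0.4000 = 0.7751
Terminal stock prices: S_uuu = 26.62, S_uud = 16.94, S_udd = 10.78, S_ddd = 6.86
Terminal payoffs (K − S): max(-1.62, 0) = 0, max(8.06, 0) = 8.06, max(14.22, 0) = 14.22, max(18.14, 0) = 18.14
Node uu (S = 24.2): continuation = e^(−0.01)·[0.7751·0.0000 + 0.2249·8.0600] = 1.7945; exercise value = 0.8000 ≤ continuation, so V_uu = 1.7945
Node ud (S = 15.4): continuation = e^(−0.01)·[0.7751·8.0600 + 0.2249·14.2200] = 9.3512; exercise value = 9.6000 > continuation, so V_ud = 9.6000 (exercise)
Node dd (S = 9.8): continuation = e^(−0.01)·[0.7751·14.2200 + 0.2249·18.1400] = 14.9512; exercise value = 15.2000 > continuation, so V_dd = 15.2000 (exercise)
Node u (S = 22): continuation = e^(−0.01)·[0.7751·1.7945 + 0.2249·9.6000] = 3.5144; exercise value = 3.0000 ≤ continuation, so V_u = 3.5144
Node d (S = 14): continuation = e^(−0.01)·[0.7751·9.6000 + 0.2249·15.2000] = 10.7512; exercise value = 11.0000 > continuation, so V_d = 11.0000 (exercise)
Node 0 (S = 20): continuation = e^(−0.01)·[0.7751·3.5144 + 0.2249·11.0000] = 5.1460; exercise value = 5.0000 ≤ continuation, so V_0 = 5.1460

€5.15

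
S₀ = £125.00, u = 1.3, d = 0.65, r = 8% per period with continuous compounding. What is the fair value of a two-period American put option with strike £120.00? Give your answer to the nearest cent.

£14.65

Risk-neutral probability p = (e^0.08 − 0.65)/(1.3 − 0.65) = 0.4333/0.6500 = 0.6666
Terminal stock prices: S_uu = 211.3, S_ud = 105.6, S_dd = 52.81
Terminal payoffs (K − S): max(-91.25, 0) = 0, max(14.38, 0) = 14.38, max(67.19, 0) = 67.19
Node u (S = 162.5): continuation = e^(−0.08)·[0.6666·0.0000 + 0.3334·14.3750] = 4.4242; exercise value = 0.0000 ≤ continuation, so V_u = 4.4242
Node d (S = 81.25): continuation = e^(−0.08)·[0.6666·14.3750 + 0.3334·67.1875] = 29.5240; exercise value = 38.7500 > continuation, so V_d = 38.7500 (exercise)
Node 0 (S = 125): continuation = e^(−0.08)·[0.6666·4.4242 + 0.3334·38.7500] = 14.6485; exercise value = 0.0000 ≤ continuation, so V_0 = 14.6485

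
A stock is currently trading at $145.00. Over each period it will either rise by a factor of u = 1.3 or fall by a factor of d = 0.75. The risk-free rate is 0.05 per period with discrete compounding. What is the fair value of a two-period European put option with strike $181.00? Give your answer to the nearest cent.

Risk-neutral probability p = (1 + 0.05 − 0.75)/(1.3 − 0.75) = 0.3000/0.5500 = 0.5455
Terminal stock prices: S_uu = 245.1, S_ud = 141.4, S_dd = 81.56
Terminal payoffs (K − S): max(-64.05, 0) = 0, max(39.62, 0) = 39.62, max(99.44, 0) = 99.44
Node u (S = 188.5): V_u = 1/1.05·[0.5455·0.0000 + 0.4545·39.6250] = 17.1537
Node d (S = 108.8): V_d = 1/1.05·[0.5455·39.6250 + 0.4545·99.4375] = 63.6310
Node 0 (S = 145): V_0 = 1/1.05·[0.5455·17.1537 + 0.4545·63.6310] = 36.4569

$36.46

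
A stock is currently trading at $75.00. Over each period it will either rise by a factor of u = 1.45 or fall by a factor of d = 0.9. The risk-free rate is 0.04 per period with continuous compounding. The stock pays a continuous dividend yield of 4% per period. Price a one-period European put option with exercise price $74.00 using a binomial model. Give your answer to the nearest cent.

Per-period risk-free factor R = e^0.04 = 1.0408; dividend-adjusted growth = e^(0.04−0.04) = 1.0000.
Risk-neutral probability p = (1.0000 − 0.9)/(1.45 − 0.9) = 0.1000/0.5500 = 0.1818
Terminal stock prices: S_u = 108.8, S_d = 67.5
Terminal payoffs (K − S): max(-34.75, 0) = 0, max(6.5, 0) = 6.5
Node 0 (S = 75): V_0 = e^(−0.04)·[0.1818·0.0000 + 0.8182·6.5000] = 5.1097

$5.11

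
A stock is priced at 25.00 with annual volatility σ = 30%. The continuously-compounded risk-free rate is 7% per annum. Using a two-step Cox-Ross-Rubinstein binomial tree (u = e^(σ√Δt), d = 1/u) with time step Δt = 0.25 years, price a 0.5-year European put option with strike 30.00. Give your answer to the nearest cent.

4.95

CRR parameters: u = e^(σ√Δt) = e^(0.3·√0.25) = 1.1618, d = 1/u = 0.8607
Per-period rate: rΔt = 0.07·0.25 = 0.0175, so R = e^0.0175 = 1.0177
Risk-neutral probability p = (e^0.0175 − 0.8607)/(1.1618 − 0.8607) = 0.1569/0.3011 = 0.5212
Terminal stock prices: S_uu = 33.75, S_ud = 25, S_dd = 18.52
Terminal payoffs (K − S): max(-3.746, 0) = 0, max(5, 0) = 5, max(11.48, 0) = 11.48
Node u (S = 29.05): V_u = e^(−0.0175)·[0.5212·0.0000 + 0.4788·5.0000] = 2.3525
Node d (S = 21.52): V_d = e^(−0.0175)·[0.5212·5.0000 + 0.4788·11.4795] = 7.9619
Node 0 (S = 25): V_0 = e^(−0.0175)·[0.5212·2.3525 + 0.4788·7.9619] = 4.9509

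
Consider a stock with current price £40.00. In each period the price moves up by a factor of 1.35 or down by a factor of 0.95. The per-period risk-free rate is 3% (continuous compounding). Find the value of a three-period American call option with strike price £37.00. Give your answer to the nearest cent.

Risk-neutral probability p = (e^0.03 − 0.95)/(1.35 − 0.95) = 0.0805/0.4000 = 0.2011
Terminal stock prices: S_uuu = 98.42, S_uud = 69.25, S_udd = 48.73, S_ddd = 34.29
Terminal payoffs (S − K): max(61.42, 0) = 61.42, max(32.25, 0) = 32.25, max(11.73, 0) = 11.73, max(-2.705, 0) = 0
Node uu (S = 72.9): continuation = e^(−0.03)·[0.2011·61.4150 + 0.7989·32.2550] = 36.9935; exercise value = 35.9000 ≤ continuation, so V_uu = 36.9935
Node ud (S = 51.3): continuation = e^(−0.03)·[0.2011·32.2550 + 0.7989·11.7350] = 15.3935; exercise value = 14.3000 ≤ continuation, so V_ud = 15.3935
Node dd (S = 36.1): continuation = e^(−0.03)·[0.2011·11.7350 + 0.7989·0.0000] = 2.2906; exercise value = 0.0000 ≤ continuation, so V_dd = 2.2906
Node u (S = 54): continuation = e^(−0.03)·[0.2011·36.9935 + 0.7989·15.3935] = 19.1547; exercise value = 17.0000 ≤ continuation, so V_u = 19.1547
Node d (S = 38): continuation = e^(−0.03)·[0.2011·15.3935 + 0.7989·2.2906] = 4.7805; exercise value = 1.0000 ≤ continuation, so V_d = 4.7805
Node 0 (S = 40): continuation = e^(−0.03)·[0.2011·19.1547 + 0.7989·4.7805] = 7.4449; exercise value = 3.0000 ≤ continuation, so V_0 = 7.4449

£7.44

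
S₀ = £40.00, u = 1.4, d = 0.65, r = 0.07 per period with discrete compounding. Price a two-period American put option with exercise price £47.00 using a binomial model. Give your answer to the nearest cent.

Risk-neutral probability p = (1 + 0.07 − 0.65)/(1.4 − 0.65) = 0.4200/0.7500 = 0.5600
Terminal stock prices: S_uu = 78.4, S_ud = 36.4, S_dd = 16.9
Terminal payoffs (K − S): max(-31.4, 0) = 0, max(10.6, 0) = 10.6, max(30.1, 0) = 30.1
Node u (S = 56): continuation = 1/1.07·[0.5600·0.0000 + 0.4400·10.6000] = 4.3589; exercise value = 0.0000 ≤ continuation, so V_u = 4.3589
Node d (S = 26): continuation = 1/1.07·[0.5600·10.6000 + 0.4400·30.1000] = 17.9252; exercise value = 21.0000 > continuation, so V_d = 21.0000 (exercise)
Node 0 (S = 40): continuation = 1/1.07·[0.5600·4.3589 + 0.4400·21.0000] = 10.9168; exercise value = 7.0000 ≤ continuation, so V_0 = 10.9168

£10.92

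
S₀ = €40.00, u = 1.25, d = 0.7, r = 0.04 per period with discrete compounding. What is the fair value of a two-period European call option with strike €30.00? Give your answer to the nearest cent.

€13.67

Risk-neutral probability p = (1 + 0.04 − 0.7)/(1.25 − 0.7) = 0.3400/0.5500 = 0.6182
Terminal stock prices: S_uu = 62.5, S_ud = 35, S_dd = 19.6
Terminal payoffs (S − K): max(32.5, 0) = 32.5, max(5, 0) = 5, max(-10.4, 0) = 0
Node u (S = 50): V_u = 1/1.04·[0.6182·32.5000 + 0.3818·5.0000] = 21.1538
Node d (S = 28): V_d = 1/1.04·[0.6182·5.0000 + 0.3818·0.0000] = 2.9720
Node 0 (S = 40): V_0 = 1/1.04·[0.6182·21.1538 + 0.3818·2.9720] = 13.6651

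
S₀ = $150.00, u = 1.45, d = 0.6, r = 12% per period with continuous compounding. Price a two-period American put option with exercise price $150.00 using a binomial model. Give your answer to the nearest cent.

Risk-neutral probability p = (e^0.12 − 0.6)/(1.45 − 0.6) = 0.5275/0.8500 = 0.6206
Terminal stock prices: S_uu = 315.4, S_ud = 130.5, S_dd = 54
Terminal payoffs (K − S): max(-165.4, 0) = 0, max(19.5, 0) = 19.5, max(96, 0) = 96
Node u (S = 217.5): continuation = e^(−0.12)·[0.6206·0.0000 + 0.3794·19.5000] = 6.5620; exercise value = 0.0000 ≤ continuation, so V_u = 6.5620
Node d (S = 90): continuation = e^(−0.12)·[0.6206·19.5000 + 0.3794·96.0000] = 43.0381; exercise value = 60.0000 > continuation, so V_d = 60.0000 (exercise)
Node 0 (S = 150): continuation = e^(−0.12)·[0.6206·6.5620 + 0.3794·60.0000] = 23.8024; exercise value = 0.0000 ≤ continuation, so V_0 = 23.8024

$23.80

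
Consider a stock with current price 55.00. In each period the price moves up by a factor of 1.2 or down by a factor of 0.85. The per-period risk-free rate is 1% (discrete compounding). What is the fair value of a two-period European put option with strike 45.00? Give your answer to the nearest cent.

Risk-neutral probability p = (1 + 0.01 − 0.85)/(1.2 − 0.85) = 0.1600/0.3500 = 0.4571
Terminal stock prices: S_uu = 79.2, S_ud = 56.1, S_dd = 39.74
Terminal payoffs (K − S): max(-34.2, 0) = 0, max(-11.1, 0) = 0, max(5.263, 0) = 5.263
Node u (S = 66): V_u = 1/1.01·[0.4571·0.0000 + 0.5429·0.0000] = 0.0000
Node d (S = 46.75): V_d = 1/1.01·[0.4571·0.0000 + 0.5429·5.2625] = 2.8285
Node 0 (S = 55): V_0 = 1/1.01·[0.4571·0.0000 + 0.5429·2.8285] = 1.5203

1.52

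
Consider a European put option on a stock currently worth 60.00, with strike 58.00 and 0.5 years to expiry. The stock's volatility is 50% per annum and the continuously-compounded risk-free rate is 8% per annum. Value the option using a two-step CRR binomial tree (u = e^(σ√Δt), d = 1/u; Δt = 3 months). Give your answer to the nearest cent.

5.66

CRR parameters: u = e^(σ√Δt) = e^(0.5·√0.25) = 1.2840, d = 1/u = 0.7788
Per-period rate: rΔt = 0.08·0.25 = 0.02, so R = e^0.02 = 1.0202
Risk-neutral probability p = (e^0.02 − 0.7788)/(1.2840 − 0.7788) = 0.2414/0.5052 = 0.4778
Terminal stock prices: S_uu = 98.92, S_ud = 60, S_dd = 36.39
Terminal payoffs (K − S): max(-40.92, 0) = 0, max(-2, 0) = 0, max(21.61, 0) = 21.61
Node u (S = 77.04): V_u = e^(−0.02)·[0.4778·0.0000 + 0.5222·0.0000] = 0.0000
Node d (S = 46.73): V_d = e^(−0.02)·[0.4778·0.0000 + 0.5222·21.6082] = 11.0602
Node 0 (S = 60): V_0 = e^(−0.02)·[0.4778·0.0000 + 0.5222·11.0602] = 5.6612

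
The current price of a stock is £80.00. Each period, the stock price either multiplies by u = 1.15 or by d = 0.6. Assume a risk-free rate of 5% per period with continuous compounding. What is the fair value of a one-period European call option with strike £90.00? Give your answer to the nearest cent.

Risk-neutral probability p = (e^0.05 − 0.6)/(1.15 − 0.6) = 0.4513/0.5500 = 0.8205
Terminal stock prices: S_u = 92, S_d = 48
Terminal payoffs (S − K): max(2, 0) = 2, max(-42, 0) = 0
Node 0 (S = 80): V_0 = e^(−0.05)·[0.8205·2.0000 + 0.1795·0.0000] = 1.5610

£1.56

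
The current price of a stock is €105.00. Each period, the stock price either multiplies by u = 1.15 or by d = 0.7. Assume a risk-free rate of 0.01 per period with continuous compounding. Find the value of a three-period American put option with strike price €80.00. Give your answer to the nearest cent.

Risk-neutral probability p = (e^0.01 − 0.7)/(1.15 − 0.7) = 0.3101/0.4500 = 0.6890
Terminal stock prices: S_uuu = 159.7, S_uud = 97.2, S_udd = 59.17, S_ddd = 36.01
Terminal payoffs (K − S): max(-79.69, 0) = 0, max(-17.2, 0) = 0, max(20.83, 0) = 20.83, max(43.99, 0) = 43.99
Node uu (S = 138.9): continuation = e^(−0.01)·[0.6890·0.0000 + 0.3110·0.0000] = 0.0000; exercise value = 0.0000 ≤ continuation, so V_uu = 0.0000
Node ud (S = 84.52): continuation = e^(−0.01)·[0.6890·0.0000 + 0.3110·20.8325] = 6.4144; exercise value = 0.0000 ≤ continuation, so V_ud = 6.4144
Node dd (S = 51.45): continuation = e^(−0.01)·[0.6890·20.8325 + 0.3110·43.9850] = 27.7540; exercise value = 28.5500 > continuation, so V_dd = 28.5500 (exercise)
Node u (S = 120.7): continuation = e^(−0.01)·[0.6890·0.0000 + 0.3110·6.4144] = 1.9750; exercise value = 0.0000 ≤ continuation, so V_u = 1.9750
Node d (S = 73.5): continuation = e^(−0.01)·[0.6890·6.4144 + 0.3110·28.5500] = 13.1663; exercise value = 6.5000 ≤ continuation, so V_d = 13.1663
Node 0 (S = 105): continuation = e^(−0.01)·[0.6890·1.9750 + 0.3110·13.1663] = 5.4012; exercise value = 0.0000 ≤ continuation, so V_0 = 5.4012

€5.40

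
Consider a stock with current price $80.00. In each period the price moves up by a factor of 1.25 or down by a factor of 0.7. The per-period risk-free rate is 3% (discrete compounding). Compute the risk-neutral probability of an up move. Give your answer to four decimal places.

p = 0.6000

Risk-neutral probability p = (1 + 0.03 − 0.7)/(1.25 − 0.7) = 0.3300/0.5500 = 0.6000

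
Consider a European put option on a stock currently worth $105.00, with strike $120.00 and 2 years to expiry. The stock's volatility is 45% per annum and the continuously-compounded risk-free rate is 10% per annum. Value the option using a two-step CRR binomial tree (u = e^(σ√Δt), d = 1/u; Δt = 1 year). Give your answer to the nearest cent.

$21.82

CRR parameters: u = e^(σ√Δt) = e^(0.45·√1) = 1.5683, d = 1/u = 0.6376
Per-period rate: rΔt = 0.1·1 = 0.1, so R = e^0.1 = 1.1052
Risk-neutral probability p = (e^0.1 − 0.6376)/(1.5683 − 0.6376) = 0.4675/0.9307 = 0.5024
Terminal stock prices: S_uu = 258.3, S_ud = 105, S_dd = 42.69
Terminal payoffs (K − S): max(-138.3, 0) = 0, max(15, 0) = 15, max(77.31, 0) = 77.31
Node u (S = 164.7): V_u = e^(−0.1)·[0.5024·0.0000 + 0.4976·15.0000] = 6.7542
Node d (S = 66.95): V_d = e^(−0.1)·[0.5024·15.0000 + 0.4976·77.3102] = 41.6295
Node 0 (S = 105): V_0 = e^(−0.1)·[0.5024·6.7542 + 0.4976·41.6295] = 21.8151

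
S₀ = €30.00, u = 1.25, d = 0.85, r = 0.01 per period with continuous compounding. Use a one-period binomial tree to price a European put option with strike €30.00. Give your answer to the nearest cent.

Risk-neutral probability p = (e^0.01 − 0.85)/(1.25 − 0.85) = 0.1601/0.4000 = 0.4001
Terminal stock prices: S_u = 37.5, S_d = 25.5
Terminal payoffs (K − S): max(-7.5, 0) = 0, max(4.5, 0) = 4.5
Node 0 (S = 30): V_0 = e^(−0.01)·[0.4001·0.0000 + 0.5999·4.5000] = 2.6726

€2.67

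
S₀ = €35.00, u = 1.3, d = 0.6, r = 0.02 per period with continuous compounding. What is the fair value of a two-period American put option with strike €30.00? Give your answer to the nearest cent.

€4.15

Risk-neutral probability p = (e^0.02 − 0.6)/(1.3 − 0.6) = 0.4202/0.7000 = 0.6003
Terminal stock prices: S_uu = 59.15, S_ud = 27.3, S_dd = 12.6
Terminal payoffs (K − S): max(-29.15, 0) = 0, max(2.7, 0) = 2.7, max(17.4, 0) = 17.4
Node u (S = 45.5): continuation = e^(−0.02)·[0.6003·0.0000 + 0.3997·2.7000] = 1.0579; exercise value = 0.0000 ≤ continuation, so V_u = 1.0579
Node d (S = 21): continuation = e^(−0.02)·[0.6003·2.7000 + 0.3997·17.4000] = 8.4060; exercise value = 9.0000 > continuation, so V_d = 9.0000 (exercise)
Node 0 (S = 35): continuation = e^(−0.02)·[0.6003·1.0579 + 0.3997·9.0000] = 4.1486; exercise value = 0.0000 ≤ continuation, so V_0 = 4.1486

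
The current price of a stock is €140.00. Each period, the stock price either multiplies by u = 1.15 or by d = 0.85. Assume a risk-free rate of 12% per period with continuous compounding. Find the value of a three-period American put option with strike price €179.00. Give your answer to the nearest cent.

€39.00

Risk-neutral probability p = (e^0.12 − 0.85)/(1.15 − 0.85) = 0.2775/0.3000 = 0.9250
Terminal stock prices: S_uuu = 212.9, S_uud = 157.4, S_udd = 116.3, S_ddd = 85.98
Terminal payoffs (K − S): max(-33.92, 0) = 0, max(21.62, 0) = 21.62, max(62.68, 0) = 62.68, max(93.02, 0) = 93.02
Node uu (S = 185.1): continuation = e^(−0.12)·[0.9250·0.0000 + 0.0750·21.6225] = 1.4385; exercise value = 0.0000 ≤ continuation, so V_uu = 1.4385
Node ud (S = 136.8): continuation = e^(−0.12)·[0.9250·21.6225 + 0.0750·62.6775] = 21.9088; exercise value = 42.1500 > continuation, so V_ud = 42.1500 (exercise)
Node dd (S = 101.1): continuation = e^(−0.12)·[0.9250·62.6775 + 0.0750·93.0225] = 57.6088; exercise value = 77.8500 > continuation, so V_dd = 77.8500 (exercise)
Node u (S = 161): continuation = e^(−0.12)·[0.9250·1.4385 + 0.0750·42.1500] = 3.9843; exercise value = 18.0000 > continuation, so V_u = 18.0000 (exercise)
Node d (S = 119): continuation = e^(−0.12)·[0.9250·42.1500 + 0.0750·77.8500] = 39.7588; exercise value = 60.0000 > continuation, so V_d = 60.0000 (exercise)
Node 0 (S = 140): continuation = e^(−0.12)·[0.9250·18.0000 + 0.0750·60.0000] = 18.7588; exercise value = 39.0000 > continuation, so V_0 = 39.0000 (exercise)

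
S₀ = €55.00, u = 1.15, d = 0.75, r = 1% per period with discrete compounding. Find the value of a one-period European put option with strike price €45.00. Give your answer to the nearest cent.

€1.30

Risk-neutral probability p = (1 + 0.01 − 0.75)/(1.15 − 0.75) = 0.2600/0.4000 = 0.6500
Terminal stock prices: S_u = 63.25, S_d = 41.25
Terminal payoffs (K − S): max(-18.25, 0) = 0, max(3.75, 0) = 3.75
Node 0 (S = 55): V_0 = 1/1.01·[0.6500·0.0000 + 0.3500·3.7500] = 1.2995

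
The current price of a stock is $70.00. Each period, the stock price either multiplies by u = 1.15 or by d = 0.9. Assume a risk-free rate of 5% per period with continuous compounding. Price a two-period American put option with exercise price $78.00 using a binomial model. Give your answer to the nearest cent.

$8.00

Risk-neutral probability p = (e^0.05 − 0.9)/(1.15 − 0.9) = 0.1513/0.2500 = 0.6051
Terminal stock prices: S_uu = 92.57, S_ud = 72.45, S_dd = 56.7
Terminal payoffs (K − S): max(-14.57, 0) = 0, max(5.55, 0) = 5.55, max(21.3, 0) = 21.3
Node u (S = 80.5): continuation = e^(−0.05)·[0.6051·0.0000 + 0.3949·5.5500] = 2.0849; exercise value = 0.0000 ≤ continuation, so V_u = 2.0849
Node d (S = 63): continuation = e^(−0.05)·[0.6051·5.5500 + 0.3949·21.3000] = 11.1959; exercise value = 15.0000 > continuation, so V_d = 15.0000 (exercise)
Node 0 (S = 70): continuation = e^(−0.05)·[0.6051·2.0849 + 0.3949·15.0000] = 6.8348; exercise value = 8.0000 > continuation, so V_0 = 8.0000 (exercise)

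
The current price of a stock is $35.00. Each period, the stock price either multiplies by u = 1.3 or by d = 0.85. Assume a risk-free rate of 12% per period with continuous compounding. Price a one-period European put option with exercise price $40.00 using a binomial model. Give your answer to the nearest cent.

Risk-neutral probability p = (e^0.12 − 0.85)/(1.3 − 0.85) = 0.2775/0.4500 = 0.6167
Terminal stock prices: S_u = 45.5, S_d = 29.75
Terminal payoffs (K − S): max(-5.5, 0) = 0, max(10.25, 0) = 10.25
Node 0 (S = 35): V_0 = e^(−0.12)·[0.6167·0.0000 + 0.3833·10.2500] = 3.4849

$3.48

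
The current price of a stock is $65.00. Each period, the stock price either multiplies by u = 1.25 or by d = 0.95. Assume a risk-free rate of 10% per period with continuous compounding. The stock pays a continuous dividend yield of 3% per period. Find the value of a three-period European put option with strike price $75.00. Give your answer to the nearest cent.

$3.49

Per-period risk-free factor R = e^0.1 = 1.1052; dividend-adjusted growth = e^(0.1−0.03) = 1.0725.
Risk-neutral probability p = (1.0725 − 0.95)/(1.25 − 0.95) = 0.1225/0.3000 = 0.4084
Terminal stock prices: S_uuu = 127, S_uud = 96.48, S_udd = 73.33, S_ddd = 55.73
Terminal payoffs (K − S): max(-51.95, 0) = 0, max(-21.48, 0) = 0, max(1.672, 0) = 1.672, max(19.27, 0) = 19.27
Node uu (S = 101.6): V_uu = e^(−0.1)·[0.4084·0.0000 + 0.5916·0.0000] = 0.0000
Node ud (S = 77.19): V_ud = e^(−0.1)·[0.4084·0.0000 + 0.5916·1.6719] = 0.8950
Node dd (S = 58.66): V_dd = e^(−0.1)·[0.4084·1.6719 + 0.5916·19.2706] = 10.9340
Node u (S = 81.25): V_u = e^(−0.1)·[0.4084·0.0000 + 0.5916·0.8950] = 0.4791
Node d (S = 61.75): V_d = e^(−0.1)·[0.4084·0.8950 + 0.5916·10.9340] = 6.1841
Node 0 (S = 65): V_0 = e^(−0.1)·[0.4084·0.4791 + 0.5916·6.1841] = 3.4876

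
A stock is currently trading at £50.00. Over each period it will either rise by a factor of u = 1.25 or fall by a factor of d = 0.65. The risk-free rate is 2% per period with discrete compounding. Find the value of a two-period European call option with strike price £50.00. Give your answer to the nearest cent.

Risk-neutral probability p = (1 + 0.02 − 0.65)/(1.25 − 0.65) = 0.3700/0.6000 = 0.6167
Terminal stock prices: S_uu = 78.12, S_ud = 40.62, S_dd = 21.13
Terminal payoffs (S − K): max(28.12, 0) = 28.12, max(-9.375, 0) = 0, max(-28.87, 0) = 0
Node u (S = 62.5): V_u = 1/1.02·[0.6167·28.1250 + 0.3833·0.0000] = 17.0037
Node d (S = 32.5): V_d = 1/1.02·[0.6167·0.0000 + 0.3833·0.0000] = 0.0000
Node 0 (S = 50): V_0 = 1/1.02·[0.6167·17.0037 + 0.3833·0.0000] = 10.2800

£10.28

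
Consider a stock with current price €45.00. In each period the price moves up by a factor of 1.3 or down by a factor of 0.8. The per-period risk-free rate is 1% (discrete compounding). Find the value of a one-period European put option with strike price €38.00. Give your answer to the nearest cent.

Risk-neutral probability p = (1 + 0.01 − 0.8)/(1.3 − 0.8) = 0.2100/0.5000 = 0.4200
Terminal stock prices: S_u = 58.5, S_d = 36
Terminal payoffs (K − S): max(-20.5, 0) = 0, max(2, 0) = 2
Node 0 (S = 45): V_0 = 1/1.01·[0.4200·0.0000 + 0.5800·2.0000] = 1.1485

€1.15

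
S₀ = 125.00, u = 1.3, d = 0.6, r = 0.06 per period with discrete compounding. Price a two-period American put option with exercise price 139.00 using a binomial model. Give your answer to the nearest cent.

Risk-neutral probability p = (1 + 0.06 − 0.6)/(1.3 − 0.6) = 0.4600/0.7000 = 0.6571
Terminal stock prices: S_uu = 211.3, S_ud = 97.5, S_dd = 45
Terminal payoffs (K − S): max(-72.25, 0) = 0, max(41.5, 0) = 41.5, max(94, 0) = 94
Node u (S = 162.5): continuation = 1/1.06·[0.6571·0.0000 + 0.3429·41.5000] = 13.4232; exercise value = 0.0000 ≤ continuation, so V_u = 13.4232
Node d (S = 75): continuation = 1/1.06·[0.6571·41.5000 + 0.3429·94.0000] = 56.1321; exercise value = 64.0000 > continuation, so V_d = 64.0000 (exercise)
Node 0 (S = 125): continuation = 1/1.06·[0.6571·13.4232 + 0.3429·64.0000] = 29.0225; exercise value = 14.0000 ≤ continuation, so V_0 = 29.0225

29.02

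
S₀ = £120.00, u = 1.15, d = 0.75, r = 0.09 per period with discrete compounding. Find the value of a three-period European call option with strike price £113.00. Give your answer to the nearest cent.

Risk-neutral probability p = (1 + 0.09 − 0.75)/(1.15 − 0.75) = 0.3400/0.4000 = 0.8500
Terminal stock prices: S_uuu = 182.5, S_uud = 119, S_udd = 77.62, S_ddd = 50.62
Terminal payoffs (S − K): max(69.5, 0) = 69.5, max(6.025, 0) = 6.025, max(-35.38, 0) = 0, max(-62.38, 0) = 0
Node uu (S = 158.7): V_uu = 1/1.09·[0.8500·69.5050 + 0.1500·6.0250] = 55.0303
Node ud (S = 103.5): V_ud = 1/1.09·[0.8500·6.0250 + 0.1500·0.0000] = 4.6984
Node dd (S = 67.5): V_dd = 1/1.09·[0.8500·0.0000 + 0.1500·0.0000] = 0.0000
Node u (S = 138): V_u = 1/1.09·[0.8500·55.0303 + 0.1500·4.6984] = 43.5601
Node d (S = 90): V_d = 1/1.09·[0.8500·4.6984 + 0.1500·0.0000] = 3.6639
Node 0 (S = 120): V_0 = 1/1.09·[0.8500·43.5601 + 0.1500·3.6639] = 34.4731

£34.47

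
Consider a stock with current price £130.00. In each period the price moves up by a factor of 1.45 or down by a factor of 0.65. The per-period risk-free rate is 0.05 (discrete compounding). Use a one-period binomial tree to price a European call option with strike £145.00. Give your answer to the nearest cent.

£20.71

Risk-neutral probability p = (1 + 0.05 − 0.65)/(1.45 − 0.65) = 0.4000/0.8000 = 0.5000
Terminal stock prices: S_u = 188.5, S_d = 84.5
Terminal payoffs (S − K): max(43.5, 0) = 43.5, max(-60.5, 0) = 0
Node 0 (S = 130): V_0 = 1/1.05·[0.5000·43.5000 + 0.5000·0.0000] = 20.7143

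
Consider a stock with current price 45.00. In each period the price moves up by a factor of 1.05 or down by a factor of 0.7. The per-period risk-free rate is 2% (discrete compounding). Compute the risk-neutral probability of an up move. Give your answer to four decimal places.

p = 0.9143

Risk-neutral probability p = (1 + 0.02 − 0.7)/(1.05 − 0.7) = 0.3200/0.3500 = 0.9143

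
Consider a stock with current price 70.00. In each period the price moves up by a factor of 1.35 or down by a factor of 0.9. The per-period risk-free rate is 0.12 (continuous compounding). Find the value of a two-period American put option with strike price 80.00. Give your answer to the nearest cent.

10.00

Risk-neutral probability p = (e^0.12 − 0.9)/(1.35 − 0.9) = 0.2275/0.4500 = 0.5055
Terminal stock prices: S_uu = 127.6, S_ud = 85.05, S_dd = 56.7
Terminal payoffs (K − S): max(-47.58, 0) = 0, max(-5.05, 0) = 0, max(23.3, 0) = 23.3
Node u (S = 94.5): continuation = e^(−0.12)·[0.5055·0.0000 + 0.4945·0.0000] = 0.0000; exercise value = 0.0000 ≤ continuation, so V_u = 0.0000
Node d (S = 63): continuation = e^(−0.12)·[0.5055·0.0000 + 0.4945·23.3000] = 10.2180; exercise value = 17.0000 > continuation, so V_d = 17.0000 (exercise)
Node 0 (S = 70): continuation = e^(−0.12)·[0.5055·0.0000 + 0.4945·17.0000] = 7.4552; exercise value = 10.0000 > continuation, so V_0 = 10.0000 (exercise)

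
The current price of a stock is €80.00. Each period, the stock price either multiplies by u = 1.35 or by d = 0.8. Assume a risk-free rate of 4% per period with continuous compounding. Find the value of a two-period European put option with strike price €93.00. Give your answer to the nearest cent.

Risk-neutral probability p = (e^0.04 − 0.8)/(1.35 − 0.8) = 0.2408/0.5500 = 0.4378
Terminal stock prices: S_uu = 145.8, S_ud = 86.4, S_dd = 51.2
Terminal payoffs (K − S): max(-52.8, 0) = 0, max(6.6, 0) = 6.6, max(41.8, 0) = 41.8
Node u (S = 108): V_u = e^(−0.04)·[0.4378·0.0000 + 0.5622·6.6000] = 3.5648
Node d (S = 64): V_d = e^(−0.04)·[0.4378·6.6000 + 0.5622·41.8000] = 25.3534
Node 0 (S = 80): V_0 = e^(−0.04)·[0.4378·3.5648 + 0.5622·25.3534] = 15.1935

€15.19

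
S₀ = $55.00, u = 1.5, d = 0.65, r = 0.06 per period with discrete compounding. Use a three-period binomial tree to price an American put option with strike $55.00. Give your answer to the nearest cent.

Risk-neutral probability p = (1 + 0.06 − 0.65)/(1.5 − 0.65) = 0.4100/0.8500 = 0.4824
Terminal stock prices: S_uuu = 185.6, S_uud = 80.44, S_udd = 34.86, S_ddd = 15.1
Terminal payoffs (K − S): max(-130.6, 0) = 0, max(-25.44, 0) = 0, max(20.14, 0) = 20.14, max(39.9, 0) = 39.9
Node uu (S = 123.8): continuation = 1/1.06·[0.4824·0.0000 + 0.5176·0.0000] = 0.0000; exercise value = 0.0000 ≤ continuation, so V_uu = 0.0000
Node ud (S = 53.62): continuation = 1/1.06·[0.4824·0.0000 + 0.5176·20.1437] = 9.8371; exercise value = 1.3750 ≤ continuation, so V_ud = 9.8371
Node dd (S = 23.24): continuation = 1/1.06·[0.4824·20.1437 + 0.5176·39.8956] = 28.6493; exercise value = 31.7625 > continuation, so V_dd = 31.7625 (exercise)
Node u (S = 82.5): continuation = 1/1.06·[0.4824·0.0000 + 0.5176·9.8371] = 4.8039; exercise value = 0.0000 ≤ continuation, so V_u = 4.8039
Node d (S = 35.75): continuation = 1/1.06·[0.4824·9.8371 + 0.5176·31.7625] = 19.9875; exercise value = 19.2500 ≤ continuation, so V_d = 19.9875
Node 0 (S = 55): continuation = 1/1.06·[0.4824·4.8039 + 0.5176·19.9875] = 11.9468; exercise value = 0.0000 ≤ continuation, so V_0 = 11.9468

$11.95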